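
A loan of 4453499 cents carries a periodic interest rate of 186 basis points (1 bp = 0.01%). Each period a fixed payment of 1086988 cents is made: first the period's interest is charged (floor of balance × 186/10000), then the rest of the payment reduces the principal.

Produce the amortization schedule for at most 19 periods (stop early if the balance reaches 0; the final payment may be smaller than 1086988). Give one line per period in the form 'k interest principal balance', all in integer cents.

1. interest=⌊4453499·186/10000⌋=82835; principal=1086988-82835=1004153; balance=4453499-1004153=3449346
2. interest=⌊3449346·186/10000⌋=64157; principal=1086988-64157=1022831; balance=3449346-1022831=2426515
3. interest=⌊2426515·186/10000⌋=45133; principal=1086988-45133=1041855; balance=2426515-1041855=1384660
4. interest=⌊1384660·186/10000⌋=25754; principal=1086988-25754=1061234; balance=1384660-1061234=323426
5. interest=⌊323426·186/10000⌋=6015; principal=min(1086988-6015,323426)=323426; balance=323426-323426=0

1 82835 1004153 3449346
2 64157 1022831 2426515
3 45133 1041855 1384660
4 25754 1061234 323426
5 6015 323426 0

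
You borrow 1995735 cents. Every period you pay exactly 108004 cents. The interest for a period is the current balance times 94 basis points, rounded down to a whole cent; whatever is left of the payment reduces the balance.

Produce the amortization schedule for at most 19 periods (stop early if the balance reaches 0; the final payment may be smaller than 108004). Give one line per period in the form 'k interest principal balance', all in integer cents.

1 18759 89245 1906490
2 17921 90083 1816407
3 17074 90930 1725477
4 16219 91785 1633692
5 15356 92648 1541044
6 14485 93519 1447525
7 13606 94398 1353127
8 12719 95285 1257842
9 11823 96181 1161661
10 10919 97085 1064576
11 10007 97997 966579
12 9085 98919 867660
13 8156 99848 767812
14 7217 100787 667025
15 6270 101734 565291
16 5313 102691 462600
17 4348 103656 358944
18 3374 104630 254314
19 2390 105614 148700

1. interest=⌊1995735·94/10000⌋=18759; principal=108004-18759=89245; balance=1995735-89245=1906490
2. interest=⌊1906490·94/10000⌋=17921; principal=108004-17921=90083; balance=1906490-90083=1816407
3. interest=⌊1816407·94/10000⌋=17074; principal=108004-17074=90930; balance=1816407-90930=1725477
4. interest=⌊1725477·94/10000⌋=16219; principal=108004-16219=91785; balance=1725477-91785=1633692
5. interest=⌊1633692·94/10000⌋=15356; principal=108004-15356=92648; balance=1633692-92648=1541044
6. interest=⌊1541044·94/10000⌋=14485; principal=108004-14485=93519; balance=1541044-93519=1447525
7. interest=⌊1447525·94/10000⌋=13606; principal=108004-13606=94398; balance=1447525-94398=1353127
8. interest=⌊1353127·94/10000⌋=12719; principal=108004-12719=95285; balance=1353127-95285=1257842
9. interest=⌊1257842·94/10000⌋=11823; principal=108004-11823=96181; balance=1257842-96181=1161661
10. interest=⌊1161661·94/10000⌋=10919; principal=108004-10919=97085; balance=1161661-97085=1064576
11. interest=⌊1064576·94/10000⌋=10007; principal=108004-10007=97997; balance=1064576-97997=966579
12. interest=⌊966579·94/10000⌋=9085; principal=108004-9085=98919; balance=966579-98919=867660
13. interest=⌊867660·94/10000⌋=8156; principal=108004-8156=99848; balance=867660-99848=767812
14. interest=⌊767812·94/10000⌋=7217; principal=108004-7217=100787; balance=767812-100787=667025
15. interest=⌊667025·94/10000⌋=6270; principal=108004-6270=101734; balance=667025-101734=565291
16. interest=⌊565291·94/10000⌋=5313; principal=108004-5313=102691; balance=565291-102691=462600
17. interest=⌊462600·94/10000⌋=4348; principal=108004-4348=103656; balance=462600-103656=358944
18. interest=⌊358944·94/10000⌋=3374; principal=108004-3374=104630; balance=358944-104630=254314
19. interest=⌊254314·94/10000⌋=2390; principal=108004-2390=105614; balance=254314-105614=148700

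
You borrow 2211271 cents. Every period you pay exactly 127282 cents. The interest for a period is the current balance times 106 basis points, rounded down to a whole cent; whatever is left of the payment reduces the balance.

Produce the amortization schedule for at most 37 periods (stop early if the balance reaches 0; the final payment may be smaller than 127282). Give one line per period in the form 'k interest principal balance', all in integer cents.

1 23439 103843 2107428
2 22338 104944 2002484
3 21226 106056 1896428
4 20102 107180 1789248
5 18966 108316 1680932
6 17817 109465 1571467
7 16657 110625 1460842
8 15484 111798 1349044
9 14299 112983 1236061
10 13102 114180 1121881
11 11891 115391 1006490
12 10668 116614 889876
13 9432 117850 772026
14 8183 119099 652927
15 6921 120361 532566
16 5645 121637 410929
17 4355 122927 288002
18 3052 124230 163772
19 1735 125547 38225
20 405 38225 0

1. interest=⌊2211271·106/10000⌋=23439; principal=127282-23439=103843; balance=2211271-103843=2107428
2. interest=⌊2107428·106/10000⌋=22338; principal=127282-22338=104944; balance=2107428-104944=2002484
3. interest=⌊2002484·106/10000⌋=21226; principal=127282-21226=106056; balance=2002484-106056=1896428
4. interest=⌊1896428·106/10000⌋=20102; principal=127282-20102=107180; balance=1896428-107180=1789248
5. interest=⌊1789248·106/10000⌋=18966; principal=127282-18966=108316; balance=1789248-108316=1680932
6. interest=⌊1680932·106/10000⌋=17817; principal=127282-17817=109465; balance=1680932-109465=1571467
7. interest=⌊1571467·106/10000⌋=16657; principal=127282-16657=110625; balance=1571467-110625=1460842
8. interest=⌊1460842·106/10000⌋=15484; principal=127282-15484=111798; balance=1460842-111798=1349044
9. interest=⌊1349044·106/10000⌋=14299; principal=127282-14299=112983; balance=1349044-112983=1236061
10. interest=⌊1236061·106/10000⌋=13102; principal=127282-13102=114180; balance=1236061-114180=1121881
11. interest=⌊1121881·106/10000⌋=11891; principal=127282-11891=115391; balance=1121881-115391=1006490
12. interest=⌊1006490·106/10000⌋=10668; principal=127282-10668=116614; balance=1006490-116614=889876
13. interest=⌊889876·106/10000⌋=9432; principal=127282-9432=117850; balance=889876-117850=772026
14. interest=⌊772026·106/10000⌋=8183; principal=127282-8183=119099; balance=772026-119099=652927
15. interest=⌊652927·106/10000⌋=6921; principal=127282-6921=120361; balance=652927-120361=532566
16. interest=⌊532566·106/10000⌋=5645; principal=127282-5645=121637; balance=532566-121637=410929
17. interest=⌊410929·106/10000⌋=4355; principal=127282-4355=122927; balance=410929-122927=288002
18. interest=⌊288002·106/10000⌋=3052; principal=127282-3052=124230; balance=288002-124230=163772
19. interest=⌊163772·106/10000⌋=1735; principal=127282-1735=125547; balance=163772-125547=38225
20. interest=⌊38225·106/10000⌋=405; principal=min(127282-405,38225)=38225; balance=38225-38225=0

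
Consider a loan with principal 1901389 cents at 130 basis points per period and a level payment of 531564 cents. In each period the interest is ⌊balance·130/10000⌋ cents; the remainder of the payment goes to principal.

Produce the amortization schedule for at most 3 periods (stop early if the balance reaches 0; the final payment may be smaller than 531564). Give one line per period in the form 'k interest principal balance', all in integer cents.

1. interest=⌊1901389·130/10000⌋=24718; principal=531564-24718=506846; balance=1901389-506846=1394543
2. interest=⌊1394543·130/10000⌋=18129; principal=531564-18129=513435; balance=1394543-513435=881108
3. interest=⌊881108·130/10000⌋=11454; principal=531564-11454=520110; balance=881108-520110=360998

1 24718 506846 1394543
2 18129 513435 881108
3 11454 520110 360998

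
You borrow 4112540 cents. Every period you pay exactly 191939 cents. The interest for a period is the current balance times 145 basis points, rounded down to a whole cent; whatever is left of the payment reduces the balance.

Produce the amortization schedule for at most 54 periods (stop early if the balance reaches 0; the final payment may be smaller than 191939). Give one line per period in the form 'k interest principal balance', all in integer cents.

1. interest=⌊4112540·145/10000⌋=59631; principal=191939-59631=132308; balance=4112540-132308=3980232
2. interest=⌊3980232·145/10000⌋=57713; principal=191939-57713=134226; balance=3980232-134226=3846006
3. interest=⌊3846006·145/10000⌋=55767; principal=191939-55767=136172; balance=3846006-136172=3709834
4. interest=⌊3709834·145/10000⌋=53792; principal=191939-53792=138147; balance=3709834-138147=3571687
5. interest=⌊3571687·145/10000⌋=51789; principal=191939-51789=140150; balance=3571687-140150=3431537
6. interest=⌊3431537·145/10000⌋=49757; principal=191939-49757=142182; balance=3431537-142182=3289355
7. interest=⌊3289355·145/10000⌋=47695; principal=191939-47695=144244; balance=3289355-144244=3145111
8. interest=⌊3145111·145/10000⌋=45604; principal=191939-45604=146335; balance=3145111-146335=2998776
9. interest=⌊2998776·145/10000⌋=43482; principal=191939-43482=148457; balance=2998776-148457=2850319
10. interest=⌊2850319·145/10000⌋=41329; principal=191939-41329=150610; balance=2850319-150610=2699709
11. interest=⌊2699709·145/10000⌋=39145; principal=191939-39145=152794; balance=2699709-152794=2546915
12. interest=⌊2546915·145/10000⌋=36930; principal=191939-36930=155009; balance=2546915-155009=2391906
13. interest=⌊2391906·145/10000⌋=34682; principal=191939-34682=157257; balance=2391906-157257=2234649
14. interest=⌊2234649·145/10000⌋=32402; principal=191939-32402=159537; balance=2234649-159537=2075112
15. interest=⌊2075112·145/10000⌋=30089; principal=191939-30089=161850; balance=2075112-161850=1913262
16. interest=⌊1913262·145/10000⌋=27742; principal=191939-27742=164197; balance=1913262-164197=1749065
17. interest=⌊1749065·145/10000⌋=25361; principal=191939-25361=166578; balance=1749065-166578=1582487
18. interest=⌊1582487·145/10000⌋=22946; principal=191939-22946=168993; balance=1582487-168993=1413494
19. interest=⌊1413494·145/10000⌋=20495; principal=191939-20495=171444; balance=1413494-171444=1242050
20. interest=⌊1242050·145/10000⌋=18009; principal=191939-18009=173930; balance=1242050-173930=1068120
21. interest=⌊1068120·145/10000⌋=15487; principal=191939-15487=176452; balance=1068120-176452=891668
22. interest=⌊891668·145/10000⌋=12929; principal=191939-12929=179010; balance=891668-179010=712658
23. interest=⌊712658·145/10000⌋=10333; principal=191939-10333=181606; balance=712658-181606=531052
24. interest=⌊531052·145/10000⌋=7700; principal=191939-7700=184239; balance=531052-184239=346813
25. interest=⌊346813·145/10000⌋=5028; principal=191939-5028=186911; balance=346813-186911=159902
26. interest=⌊159902·145/10000⌋=2318; principal=min(191939-2318,159902)=159902; balance=159902-159902=0

1 59631 132308 3980232
2 57713 134226 3846006
3 55767 136172 3709834
4 53792 138147 3571687
5 51789 140150 3431537
6 49757 142182 3289355
7 47695 144244 3145111
8 45604 146335 2998776
9 43482 148457 2850319
10 41329 150610 2699709
11 39145 152794 2546915
12 36930 155009 2391906
13 34682 157257 2234649
14 32402 159537 2075112
15 30089 161850 1913262
16 27742 164197 1749065
17 25361 166578 1582487
18 22946 168993 1413494
19 20495 171444 1242050
20 18009 173930 1068120
21 15487 176452 891668
22 12929 179010 712658
23 10333 181606 531052
24 7700 184239 346813
25 5028 186911 159902
26 2318 159902 0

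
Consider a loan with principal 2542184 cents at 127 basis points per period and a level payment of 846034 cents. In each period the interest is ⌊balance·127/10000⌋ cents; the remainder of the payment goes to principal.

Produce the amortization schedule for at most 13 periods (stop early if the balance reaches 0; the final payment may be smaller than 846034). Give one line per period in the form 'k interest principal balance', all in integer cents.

1. interest=⌊2542184·127/10000⌋=32285; principal=846034-32285=813749; balance=2542184-813749=1728435
2. interest=⌊1728435·127/10000⌋=21951; principal=846034-21951=824083; balance=1728435-824083=904352
3. interest=⌊904352·127/10000⌋=11485; principal=846034-11485=834549; balance=904352-834549=69803
4. interest=⌊69803·127/10000⌋=886; principal=min(846034-886,69803)=69803; balance=69803-69803=0

1 32285 813749 1728435
2 21951 824083 904352
3 11485 834549 69803
4 886 69803 0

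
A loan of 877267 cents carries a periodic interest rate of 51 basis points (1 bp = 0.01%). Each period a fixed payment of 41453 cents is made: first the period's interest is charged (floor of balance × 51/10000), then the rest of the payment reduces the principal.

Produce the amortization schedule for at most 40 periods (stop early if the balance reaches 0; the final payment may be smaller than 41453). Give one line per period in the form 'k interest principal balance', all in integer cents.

1 4474 36979 840288
2 4285 37168 803120
3 4095 37358 765762
4 3905 37548 728214
5 3713 37740 690474
6 3521 37932 652542
7 3327 38126 614416
8 3133 38320 576096
9 2938 38515 537581
10 2741 38712 498869
11 2544 38909 459960
12 2345 39108 420852
13 2146 39307 381545
14 1945 39508 342037
15 1744 39709 302328
16 1541 39912 262416
17 1338 40115 222301
18 1133 40320 181981
19 928 40525 141456
20 721 40732 100724
21 513 40940 59784
22 304 41149 18635
23 95 18635 0

1. interest=⌊877267·51/10000⌋=4474; principal=41453-4474=36979; balance=877267-36979=840288
2. interest=⌊840288·51/10000⌋=4285; principal=41453-4285=37168; balance=840288-37168=803120
3. interest=⌊803120·51/10000⌋=4095; principal=41453-4095=37358; balance=803120-37358=765762
4. interest=⌊765762·51/10000⌋=3905; principal=41453-3905=37548; balance=765762-37548=728214
5. interest=⌊728214·51/10000⌋=3713; principal=41453-3713=37740; balance=728214-37740=690474
6. interest=⌊690474·51/10000⌋=3521; principal=41453-3521=37932; balance=690474-37932=652542
7. interest=⌊652542·51/10000⌋=3327; principal=41453-3327=38126; balance=652542-38126=614416
8. interest=⌊614416·51/10000⌋=3133; principal=41453-3133=38320; balance=614416-38320=576096
9. interest=⌊576096·51/10000⌋=2938; principal=41453-2938=38515; balance=576096-38515=537581
10. interest=⌊537581·51/10000⌋=2741; principal=41453-2741=38712; balance=537581-38712=498869
11. interest=⌊498869·51/10000⌋=2544; principal=41453-2544=38909; balance=498869-38909=459960
12. interest=⌊459960·51/10000⌋=2345; principal=41453-2345=39108; balance=459960-39108=420852
13. interest=⌊420852·51/10000⌋=2146; principal=41453-2146=39307; balance=420852-39307=381545
14. interest=⌊381545·51/10000⌋=1945; principal=41453-1945=39508; balance=381545-39508=342037
15. interest=⌊342037·51/10000⌋=1744; principal=41453-1744=39709; balance=342037-39709=302328
16. interest=⌊302328·51/10000⌋=1541; principal=41453-1541=39912; balance=302328-39912=262416
17. interest=⌊262416·51/10000⌋=1338; principal=41453-1338=40115; balance=262416-40115=222301
18. interest=⌊222301·51/10000⌋=1133; principal=41453-1133=40320; balance=222301-40320=181981
19. interest=⌊181981·51/10000⌋=928; principal=41453-928=40525; balance=181981-40525=141456
20. interest=⌊141456·51/10000⌋=721; principal=41453-721=40732; balance=141456-40732=100724
21. interest=⌊100724·51/10000⌋=513; principal=41453-513=40940; balance=100724-40940=59784
22. interest=⌊59784·51/10000⌋=304; principal=41453-304=41149; balance=59784-41149=18635
23. interest=⌊18635·51/10000⌋=95; principal=min(41453-95,18635)=18635; balance=18635-18635=0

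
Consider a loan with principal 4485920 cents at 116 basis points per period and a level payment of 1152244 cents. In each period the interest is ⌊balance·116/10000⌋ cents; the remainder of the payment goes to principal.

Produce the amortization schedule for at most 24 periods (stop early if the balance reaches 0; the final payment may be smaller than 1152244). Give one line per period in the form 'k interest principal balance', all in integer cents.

1 52036 1100208 3385712
2 39274 1112970 2272742
3 26363 1125881 1146861
4 13303 1138941 7920
5 91 7920 0

1. interest=⌊4485920·116/10000⌋=52036; principal=1152244-52036=1100208; balance=4485920-1100208=3385712
2. interest=⌊3385712·116/10000⌋=39274; principal=1152244-39274=1112970; balance=3385712-1112970=2272742
3. interest=⌊2272742·116/10000⌋=26363; principal=1152244-26363=1125881; balance=2272742-1125881=1146861
4. interest=⌊1146861·116/10000⌋=13303; principal=1152244-13303=1138941; balance=1146861-1138941=7920
5. interest=⌊7920·116/10000⌋=91; principal=min(1152244-91,7920)=7920; balance=7920-7920=0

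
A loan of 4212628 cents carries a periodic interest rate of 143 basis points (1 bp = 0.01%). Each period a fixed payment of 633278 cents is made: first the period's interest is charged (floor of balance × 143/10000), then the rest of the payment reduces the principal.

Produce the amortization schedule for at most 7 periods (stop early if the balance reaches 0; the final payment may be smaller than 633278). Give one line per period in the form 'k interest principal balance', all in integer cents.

1. interest=⌊4212628·143/10000⌋=60240; principal=633278-60240=573038; balance=4212628-573038=3639590
2. interest=⌊3639590·143/10000⌋=52046; principal=633278-52046=581232; balance=3639590-581232=3058358
3. interest=⌊3058358·143/10000⌋=43734; principal=633278-43734=589544; balance=3058358-589544=2468814
4. interest=⌊2468814·143/10000⌋=35304; principal=633278-35304=597974; balance=2468814-597974=1870840
5. interest=⌊1870840·143/10000⌋=26753; principal=633278-26753=606525; balance=1870840-606525=1264315
6. interest=⌊1264315·143/10000⌋=18079; principal=633278-18079=615199; balance=1264315-615199=649116
7. interest=⌊649116·143/10000⌋=9282; principal=633278-9282=623996; balance=649116-623996=25120

1 60240 573038 3639590
2 52046 581232 3058358
3 43734 589544 2468814
4 35304 597974 1870840
5 26753 606525 1264315
6 18079 615199 649116
7 9282 623996 25120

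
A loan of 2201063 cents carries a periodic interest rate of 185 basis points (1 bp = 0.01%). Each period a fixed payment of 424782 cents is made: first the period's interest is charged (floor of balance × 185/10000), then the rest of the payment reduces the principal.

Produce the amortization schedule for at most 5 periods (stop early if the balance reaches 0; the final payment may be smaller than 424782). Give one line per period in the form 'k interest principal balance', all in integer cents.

1 40719 384063 1817000
2 33614 391168 1425832
3 26377 398405 1027427
4 19007 405775 621652
5 11500 413282 208370

1. interest=⌊2201063·185/10000⌋=40719; principal=424782-40719=384063; balance=2201063-384063=1817000
2. interest=⌊1817000·185/10000⌋=33614; principal=424782-33614=391168; balance=1817000-391168=1425832
3. interest=⌊1425832·185/10000⌋=26377; principal=424782-26377=398405; balance=1425832-398405=1027427
4. interest=⌊1027427·185/10000⌋=19007; principal=424782-19007=405775; balance=1027427-405775=621652
5. interest=⌊621652·185/10000⌋=11500; principal=424782-11500=413282; balance=621652-413282=208370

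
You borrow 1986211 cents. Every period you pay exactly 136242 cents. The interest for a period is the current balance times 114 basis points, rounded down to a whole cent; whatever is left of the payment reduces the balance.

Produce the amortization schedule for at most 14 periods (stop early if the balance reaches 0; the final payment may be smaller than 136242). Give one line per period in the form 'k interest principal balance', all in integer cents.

1. interest=⌊1986211·114/10000⌋=22642; principal=136242-22642=113600; balance=1986211-113600=1872611
2. interest=⌊1872611·114/10000⌋=21347; principal=136242-21347=114895; balance=1872611-114895=1757716
3. interest=⌊1757716·114/10000⌋=20037; principal=136242-20037=116205; balance=1757716-116205=1641511
4. interest=⌊1641511·114/10000⌋=18713; principal=136242-18713=117529; balance=1641511-117529=1523982
5. interest=⌊1523982·114/10000⌋=17373; principal=136242-17373=118869; balance=1523982-118869=1405113
6. interest=⌊1405113·114/10000⌋=16018; principal=136242-16018=120224; balance=1405113-120224=1284889
7. interest=⌊1284889·114/10000⌋=14647; principal=136242-14647=121595; balance=1284889-121595=1163294
8. interest=⌊1163294·114/10000⌋=13261; principal=136242-13261=122981; balance=1163294-122981=1040313
9. interest=⌊1040313·114/10000⌋=11859; principal=136242-11859=124383; balance=1040313-124383=915930
10. interest=⌊915930·114/10000⌋=10441; principal=136242-10441=125801; balance=915930-125801=790129
11. interest=⌊790129·114/10000⌋=9007; principal=136242-9007=127235; balance=790129-127235=662894
12. interest=⌊662894·114/10000⌋=7556; principal=136242-7556=128686; balance=662894-128686=534208
13. interest=⌊534208·114/10000⌋=6089; principal=136242-6089=130153; balance=534208-130153=404055
14. interest=⌊404055·114/10000⌋=4606; principal=136242-4606=131636; balance=404055-131636=272419

1 22642 113600 1872611
2 21347 114895 1757716
3 20037 116205 1641511
4 18713 117529 1523982
5 17373 118869 1405113
6 16018 120224 1284889
7 14647 121595 1163294
8 13261 122981 1040313
9 11859 124383 915930
10 10441 125801 790129
11 9007 127235 662894
12 7556 128686 534208
13 6089 130153 404055
14 4606 131636 272419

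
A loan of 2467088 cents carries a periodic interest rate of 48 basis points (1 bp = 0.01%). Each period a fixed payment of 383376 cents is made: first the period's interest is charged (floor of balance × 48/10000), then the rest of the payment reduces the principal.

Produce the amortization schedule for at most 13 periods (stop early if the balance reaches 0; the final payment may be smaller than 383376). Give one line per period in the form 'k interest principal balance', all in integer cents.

1 11842 371534 2095554
2 10058 373318 1722236
3 8266 375110 1347126
4 6466 376910 970216
5 4657 378719 591497
6 2839 380537 210960
7 1012 210960 0

1. interest=⌊2467088·48/10000⌋=11842; principal=383376-11842=371534; balance=2467088-371534=2095554
2. interest=⌊2095554·48/10000⌋=10058; principal=383376-10058=373318; balance=2095554-373318=1722236
3. interest=⌊1722236·48/10000⌋=8266; principal=383376-8266=375110; balance=1722236-375110=1347126
4. interest=⌊1347126·48/10000⌋=6466; principal=383376-6466=376910; balance=1347126-376910=970216
5. interest=⌊970216·48/10000⌋=4657; principal=383376-4657=378719; balance=970216-378719=591497
6. interest=⌊591497·48/10000⌋=2839; principal=383376-2839=380537; balance=591497-380537=210960
7. interest=⌊210960·48/10000⌋=1012; principal=min(383376-1012,210960)=210960; balance=210960-210960=0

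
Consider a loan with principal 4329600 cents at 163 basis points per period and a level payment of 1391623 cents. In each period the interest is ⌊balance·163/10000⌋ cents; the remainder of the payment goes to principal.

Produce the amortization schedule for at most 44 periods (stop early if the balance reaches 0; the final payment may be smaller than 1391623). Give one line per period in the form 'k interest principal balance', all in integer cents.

1. interest=⌊4329600·163/10000⌋=70572; principal=1391623-70572=1321051; balance=4329600-1321051=3008549
2. interest=⌊3008549·163/10000⌋=49039; principal=1391623-49039=1342584; balance=3008549-1342584=1665965
3. interest=⌊1665965·163/10000⌋=27155; principal=1391623-27155=1364468; balance=1665965-1364468=301497
4. interest=⌊301497·163/10000⌋=4914; principal=min(1391623-4914,301497)=301497; balance=301497-301497=0

1 70572 1321051 3008549
2 49039 1342584 1665965
3 27155 1364468 301497
4 4914 301497 0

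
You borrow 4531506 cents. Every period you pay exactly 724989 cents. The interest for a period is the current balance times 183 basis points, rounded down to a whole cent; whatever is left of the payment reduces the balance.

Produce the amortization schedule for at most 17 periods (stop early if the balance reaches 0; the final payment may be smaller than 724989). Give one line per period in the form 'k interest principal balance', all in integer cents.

1 82926 642063 3889443
2 71176 653813 3235630
3 59212 665777 2569853
4 47028 677961 1891892
5 34621 690368 1201524
6 21987 703002 498522
7 9122 498522 0

1. interest=⌊4531506·183/10000⌋=82926; principal=724989-82926=642063; balance=4531506-642063=3889443
2. interest=⌊3889443·183/10000⌋=71176; principal=724989-71176=653813; balance=3889443-653813=3235630
3. interest=⌊3235630·183/10000⌋=59212; principal=724989-59212=665777; balance=3235630-665777=2569853
4. interest=⌊2569853·183/10000⌋=47028; principal=724989-47028=677961; balance=2569853-677961=1891892
5. interest=⌊1891892·183/10000⌋=34621; principal=724989-34621=690368; balance=1891892-690368=1201524
6. interest=⌊1201524·183/10000⌋=21987; principal=724989-21987=703002; balance=1201524-703002=498522
7. interest=⌊498522·183/10000⌋=9122; principal=min(724989-9122,498522)=498522; balance=498522-498522=0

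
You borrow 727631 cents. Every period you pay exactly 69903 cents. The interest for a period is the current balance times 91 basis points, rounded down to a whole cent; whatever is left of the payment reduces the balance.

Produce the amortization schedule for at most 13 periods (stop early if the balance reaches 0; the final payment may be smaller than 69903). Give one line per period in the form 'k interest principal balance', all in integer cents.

1. interest=⌊727631·91/10000⌋=6621; principal=69903-6621=63282; balance=727631-63282=664349
2. interest=⌊664349·91/10000⌋=6045; principal=69903-6045=63858; balance=664349-63858=600491
3. interest=⌊600491·91/10000⌋=5464; principal=69903-5464=64439; balance=600491-64439=536052
4. interest=⌊536052·91/10000⌋=4878; principal=69903-4878=65025; balance=536052-65025=471027
5. interest=⌊471027·91/10000⌋=4286; principal=69903-4286=65617; balance=471027-65617=405410
6. interest=⌊405410·91/10000⌋=3689; principal=69903-3689=66214; balance=405410-66214=339196
7. interest=⌊339196·91/10000⌋=3086; principal=69903-3086=66817; balance=339196-66817=272379
8. interest=⌊272379·91/10000⌋=2478; principal=69903-2478=67425; balance=272379-67425=204954
9. interest=⌊204954·91/10000⌋=1865; principal=69903-1865=68038; balance=204954-68038=136916
10. interest=⌊136916·91/10000⌋=1245; principal=69903-1245=68658; balance=136916-68658=68258
11. interest=⌊68258·91/10000⌋=621; principal=min(69903-621,68258)=68258; balance=68258-68258=0

1 6621 63282 664349
2 6045 63858 600491
3 5464 64439 536052
4 4878 65025 471027
5 4286 65617 405410
6 3689 66214 339196
7 3086 66817 272379
8 2478 67425 204954
9 1865 68038 136916
10 1245 68658 68258
11 621 68258 0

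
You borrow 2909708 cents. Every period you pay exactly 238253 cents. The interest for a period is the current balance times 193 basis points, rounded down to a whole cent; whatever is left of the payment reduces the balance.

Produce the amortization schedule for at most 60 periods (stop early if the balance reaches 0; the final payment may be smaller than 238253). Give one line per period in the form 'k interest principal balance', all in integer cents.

1. interest=⌊2909708·193/10000⌋=56157; principal=238253-56157=182096; balance=2909708-182096=2727612
2. interest=⌊2727612·193/10000⌋=52642; principal=238253-52642=185611; balance=2727612-185611=2542001
3. interest=⌊2542001·193/10000⌋=49060; principal=238253-49060=189193; balance=2542001-189193=2352808
4. interest=⌊2352808·193/10000⌋=45409; principal=238253-45409=192844; balance=2352808-192844=2159964
5. interest=⌊2159964·193/10000⌋=41687; principal=238253-41687=196566; balance=2159964-196566=1963398
6. interest=⌊1963398·193/10000⌋=37893; principal=238253-37893=200360; balance=1963398-200360=1763038
7. interest=⌊1763038·193/10000⌋=34026; principal=238253-34026=204227; balance=1763038-204227=1558811
8. interest=⌊1558811·193/10000⌋=30085; principal=238253-30085=208168; balance=1558811-208168=1350643
9. interest=⌊1350643·193/10000⌋=26067; principal=238253-26067=212186; balance=1350643-212186=1138457
10. interest=⌊1138457·193/10000⌋=21972; principal=238253-21972=216281; balance=1138457-216281=922176
11. interest=⌊922176·193/10000⌋=17797; principal=238253-17797=220456; balance=922176-220456=701720
12. interest=⌊701720·193/10000⌋=13543; principal=238253-13543=224710; balance=701720-224710=477010
13. interest=⌊477010·193/10000⌋=9206; principal=238253-9206=229047; balance=477010-229047=247963
14. interest=⌊247963·193/10000⌋=4785; principal=238253-4785=233468; balance=247963-233468=14495
15. interest=⌊14495·193/10000⌋=279; principal=min(238253-279,14495)=14495; balance=14495-14495=0

1 56157 182096 2727612
2 52642 185611 2542001
3 49060 189193 2352808
4 45409 192844 2159964
5 41687 196566 1963398
6 37893 200360 1763038
7 34026 204227 1558811
8 30085 208168 1350643
9 26067 212186 1138457
10 21972 216281 922176
11 17797 220456 701720
12 13543 224710 477010
13 9206 229047 247963
14 4785 233468 14495
15 279 14495 0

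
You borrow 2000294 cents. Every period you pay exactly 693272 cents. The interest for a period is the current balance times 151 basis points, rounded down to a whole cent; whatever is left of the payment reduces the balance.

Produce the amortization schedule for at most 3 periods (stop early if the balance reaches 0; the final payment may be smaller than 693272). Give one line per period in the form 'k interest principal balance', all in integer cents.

1. interest=⌊2000294·151/10000⌋=30204; principal=693272-30204=663068; balance=2000294-663068=1337226
2. interest=⌊1337226·151/10000⌋=20192; principal=693272-20192=673080; balance=1337226-673080=664146
3. interest=⌊664146·151/10000⌋=10028; principal=min(693272-10028,664146)=664146; balance=664146-664146=0

1 30204 663068 1337226
2 20192 673080 664146
3 10028 664146 0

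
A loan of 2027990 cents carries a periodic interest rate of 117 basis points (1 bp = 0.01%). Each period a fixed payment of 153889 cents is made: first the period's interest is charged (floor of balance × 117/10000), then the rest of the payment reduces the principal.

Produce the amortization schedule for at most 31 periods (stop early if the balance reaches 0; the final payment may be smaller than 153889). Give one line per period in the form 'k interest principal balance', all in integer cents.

1. interest=⌊2027990·117/10000⌋=23727; principal=153889-23727=130162; balance=2027990-130162=1897828
2. interest=⌊1897828·117/10000⌋=22204; principal=153889-22204=131685; balance=1897828-131685=1766143
3. interest=⌊1766143·117/10000⌋=20663; principal=153889-20663=133226; balance=1766143-133226=1632917
4. interest=⌊1632917·117/10000⌋=19105; principal=153889-19105=134784; balance=1632917-134784=1498133
5. interest=⌊1498133·117/10000⌋=17528; principal=153889-17528=136361; balance=1498133-136361=1361772
6. interest=⌊1361772·117/10000⌋=15932; principal=153889-15932=137957; balance=1361772-137957=1223815
7. interest=⌊1223815·117/10000⌋=14318; principal=153889-14318=139571; balance=1223815-139571=1084244
8. interest=⌊1084244·117/10000⌋=12685; principal=153889-12685=141204; balance=1084244-141204=943040
9. interest=⌊943040·117/10000⌋=11033; principal=153889-11033=142856; balance=943040-142856=800184
10. interest=⌊800184·117/10000⌋=9362; principal=153889-9362=144527; balance=800184-144527=655657
11. interest=⌊655657·117/10000⌋=7671; principal=153889-7671=146218; balance=655657-146218=509439
12. interest=⌊509439·117/10000⌋=5960; principal=153889-5960=147929; balance=509439-147929=361510
13. interest=⌊361510·117/10000⌋=4229; principal=153889-4229=149660; balance=361510-149660=211850
14. interest=⌊211850·117/10000⌋=2478; principal=153889-2478=151411; balance=211850-151411=60439
15. interest=⌊60439·117/10000⌋=707; principal=min(153889-707,60439)=60439; balance=60439-60439=0

1 23727 130162 1897828
2 22204 131685 1766143
3 20663 133226 1632917
4 19105 134784 1498133
5 17528 136361 1361772
6 15932 137957 1223815
7 14318 139571 1084244
8 12685 141204 943040
9 11033 142856 800184
10 9362 144527 655657
11 7671 146218 509439
12 5960 147929 361510
13 4229 149660 211850
14 2478 151411 60439
15 707 60439 0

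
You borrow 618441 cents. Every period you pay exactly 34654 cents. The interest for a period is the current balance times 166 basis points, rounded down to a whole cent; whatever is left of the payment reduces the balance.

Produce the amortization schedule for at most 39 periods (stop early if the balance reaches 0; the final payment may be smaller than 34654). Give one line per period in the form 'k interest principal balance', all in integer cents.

1 10266 24388 594053
2 9861 24793 569260
3 9449 25205 544055
4 9031 25623 518432
5 8605 26049 492383
6 8173 26481 465902
7 7733 26921 438981
8 7287 27367 411614
9 6832 27822 383792
10 6370 28284 355508
11 5901 28753 326755
12 5424 29230 297525
13 4938 29716 267809
14 4445 30209 237600
15 3944 30710 206890
16 3434 31220 175670
17 2916 31738 143932
18 2389 32265 111667
19 1853 32801 78866
20 1309 33345 45521
21 755 33899 11622
22 192 11622 0

1. interest=⌊618441·166/10000⌋=10266; principal=34654-10266=24388; balance=618441-24388=594053
2. interest=⌊594053·166/10000⌋=9861; principal=34654-9861=24793; balance=594053-24793=569260
3. interest=⌊569260·166/10000⌋=9449; principal=34654-9449=25205; balance=569260-25205=544055
4. interest=⌊544055·166/10000⌋=9031; principal=34654-9031=25623; balance=544055-25623=518432
5. interest=⌊518432·166/10000⌋=8605; principal=34654-8605=26049; balance=518432-26049=492383
6. interest=⌊492383·166/10000⌋=8173; principal=34654-8173=26481; balance=492383-26481=465902
7. interest=⌊465902·166/10000⌋=7733; principal=34654-7733=26921; balance=465902-26921=438981
8. interest=⌊438981·166/10000⌋=7287; principal=34654-7287=27367; balance=438981-27367=411614
9. interest=⌊411614·166/10000⌋=6832; principal=34654-6832=27822; balance=411614-27822=383792
10. interest=⌊383792·166/10000⌋=6370; principal=34654-6370=28284; balance=383792-28284=355508
11. interest=⌊355508·166/10000⌋=5901; principal=34654-5901=28753; balance=355508-28753=326755
12. interest=⌊326755·166/10000⌋=5424; principal=34654-5424=29230; balance=326755-29230=297525
13. interest=⌊297525·166/10000⌋=4938; principal=34654-4938=29716; balance=297525-29716=267809
14. interest=⌊267809·166/10000⌋=4445; principal=34654-4445=30209; balance=267809-30209=237600
15. interest=⌊237600·166/10000⌋=3944; principal=34654-3944=30710; balance=237600-30710=206890
16. interest=⌊206890·166/10000⌋=3434; principal=34654-3434=31220; balance=206890-31220=175670
17. interest=⌊175670·166/10000⌋=2916; principal=34654-2916=31738; balance=175670-31738=143932
18. interest=⌊143932·166/10000⌋=2389; principal=34654-2389=32265; balance=143932-32265=111667
19. interest=⌊111667·166/10000⌋=1853; principal=34654-1853=32801; balance=111667-32801=78866
20. interest=⌊78866·166/10000⌋=1309; principal=34654-1309=33345; balance=78866-33345=45521
21. interest=⌊45521·166/10000⌋=755; principal=34654-755=33899; balance=45521-33899=11622
22. interest=⌊11622·166/10000⌋=192; principal=min(34654-192,11622)=11622; balance=11622-11622=0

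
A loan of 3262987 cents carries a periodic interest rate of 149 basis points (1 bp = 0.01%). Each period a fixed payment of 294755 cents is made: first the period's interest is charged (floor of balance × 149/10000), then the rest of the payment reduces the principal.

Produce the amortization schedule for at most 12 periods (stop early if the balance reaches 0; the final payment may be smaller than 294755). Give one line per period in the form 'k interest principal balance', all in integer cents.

1 48618 246137 3016850
2 44951 249804 2767046
3 41228 253527 2513519
4 37451 257304 2256215
5 33617 261138 1995077
6 29726 265029 1730048
7 25777 268978 1461070
8 21769 272986 1188084
9 17702 277053 911031
10 13574 281181 629850
11 9384 285371 344479
12 5132 289623 54856

1. interest=⌊3262987·149/10000⌋=48618; principal=294755-48618=246137; balance=3262987-246137=3016850
2. interest=⌊3016850·149/10000⌋=44951; principal=294755-44951=249804; balance=3016850-249804=2767046
3. interest=⌊2767046·149/10000⌋=41228; principal=294755-41228=253527; balance=2767046-253527=2513519
4. interest=⌊2513519·149/10000⌋=37451; principal=294755-37451=257304; balance=2513519-257304=2256215
5. interest=⌊2256215·149/10000⌋=33617; principal=294755-33617=261138; balance=2256215-261138=1995077
6. interest=⌊1995077·149/10000⌋=29726; principal=294755-29726=265029; balance=1995077-265029=1730048
7. interest=⌊1730048·149/10000⌋=25777; principal=294755-25777=268978; balance=1730048-268978=1461070
8. interest=⌊1461070·149/10000⌋=21769; principal=294755-21769=272986; balance=1461070-272986=1188084
9. interest=⌊1188084·149/10000⌋=17702; principal=294755-17702=277053; balance=1188084-277053=911031
10. interest=⌊911031·149/10000⌋=13574; principal=294755-13574=281181; balance=911031-281181=629850
11. interest=⌊629850·149/10000⌋=9384; principal=294755-9384=285371; balance=629850-285371=344479
12. interest=⌊344479·149/10000⌋=5132; principal=294755-5132=289623; balance=344479-289623=54856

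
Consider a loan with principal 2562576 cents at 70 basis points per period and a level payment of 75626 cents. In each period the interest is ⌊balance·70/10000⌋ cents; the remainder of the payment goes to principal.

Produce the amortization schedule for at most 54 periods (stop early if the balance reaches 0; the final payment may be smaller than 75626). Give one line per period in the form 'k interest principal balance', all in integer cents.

1 17938 57688 2504888
2 17534 58092 2446796
3 17127 58499 2388297
4 16718 58908 2329389
5 16305 59321 2270068
6 15890 59736 2210332
7 15472 60154 2150178
8 15051 60575 2089603
9 14627 60999 2028604
10 14200 61426 1967178
11 13770 61856 1905322
12 13337 62289 1843033
13 12901 62725 1780308
14 12462 63164 1717144
15 12020 63606 1653538
16 11574 64052 1589486
17 11126 64500 1524986
18 10674 64952 1460034
19 10220 65406 1394628
20 9762 65864 1328764
21 9301 66325 1262439
22 8837 66789 1195650
23 8369 67257 1128393
24 7898 67728 1060665
25 7424 68202 992463
26 6947 68679 923784
27 6466 69160 854624
28 5982 69644 784980
29 5494 70132 714848
30 5003 70623 644225
31 4509 71117 573108
32 4011 71615 501493
33 3510 72116 429377
34 3005 72621 356756
35 2497 73129 283627
36 1985 73641 209986
37 1469 74157 135829
38 950 74676 61153
39 428 61153 0

1. interest=⌊2562576·70/10000⌋=17938; principal=75626-17938=57688; balance=2562576-57688=2504888
2. interest=⌊2504888·70/10000⌋=17534; principal=75626-17534=58092; balance=2504888-58092=2446796
3. interest=⌊2446796·70/10000⌋=17127; principal=75626-17127=58499; balance=2446796-58499=2388297
4. interest=⌊2388297·70/10000⌋=16718; principal=75626-16718=58908; balance=2388297-58908=2329389
5. interest=⌊2329389·70/10000⌋=16305; principal=75626-16305=59321; balance=2329389-59321=2270068
6. interest=⌊2270068·70/10000⌋=15890; principal=75626-15890=59736; balance=2270068-59736=2210332
7. interest=⌊2210332·70/10000⌋=15472; principal=75626-15472=60154; balance=2210332-60154=2150178
8. interest=⌊2150178·70/10000⌋=15051; principal=75626-15051=60575; balance=2150178-60575=2089603
9. interest=⌊2089603·70/10000⌋=14627; principal=75626-14627=60999; balance=2089603-60999=2028604
10. interest=⌊2028604·70/10000⌋=14200; principal=75626-14200=61426; balance=2028604-61426=1967178
11. interest=⌊1967178·70/10000⌋=13770; principal=75626-13770=61856; balance=1967178-61856=1905322
12. interest=⌊1905322·70/10000⌋=13337; principal=75626-13337=62289; balance=1905322-62289=1843033
13. interest=⌊1843033·70/10000⌋=12901; principal=75626-12901=62725; balance=1843033-62725=1780308
14. interest=⌊1780308·70/10000⌋=12462; principal=75626-12462=63164; balance=1780308-63164=1717144
15. interest=⌊1717144·70/10000⌋=12020; principal=75626-12020=63606; balance=1717144-63606=1653538
16. interest=⌊1653538·70/10000⌋=11574; principal=75626-11574=64052; balance=1653538-64052=1589486
17. interest=⌊1589486·70/10000⌋=11126; principal=75626-11126=64500; balance=1589486-64500=1524986
18. interest=⌊1524986·70/10000⌋=10674; principal=75626-10674=64952; balance=1524986-64952=1460034
19. interest=⌊1460034·70/10000⌋=10220; principal=75626-10220=65406; balance=1460034-65406=1394628
20. interest=⌊1394628·70/10000⌋=9762; principal=75626-9762=65864; balance=1394628-65864=1328764
21. interest=⌊1328764·70/10000⌋=9301; principal=75626-9301=66325; balance=1328764-66325=1262439
22. interest=⌊1262439·70/10000⌋=8837; principal=75626-8837=66789; balance=1262439-66789=1195650
23. interest=⌊1195650·70/10000⌋=8369; principal=75626-8369=67257; balance=1195650-67257=1128393
24. interest=⌊1128393·70/10000⌋=7898; principal=75626-7898=67728; balance=1128393-67728=1060665
25. interest=⌊1060665·70/10000⌋=7424; principal=75626-7424=68202; balance=1060665-68202=992463
26. interest=⌊992463·70/10000⌋=6947; principal=75626-6947=68679; balance=992463-68679=923784
27. interest=⌊923784·70/10000⌋=6466; principal=75626-6466=69160; balance=923784-69160=854624
28. interest=⌊854624·70/10000⌋=5982; principal=75626-5982=69644; balance=854624-69644=784980
29. interest=⌊784980·70/10000⌋=5494; principal=75626-5494=70132; balance=784980-70132=714848
30. interest=⌊714848·70/10000⌋=5003; principal=75626-5003=70623; balance=714848-70623=644225
31. interest=⌊644225·70/10000⌋=4509; principal=75626-4509=71117; balance=644225-71117=573108
32. interest=⌊573108·70/10000⌋=4011; principal=75626-4011=71615; balance=573108-71615=501493
33. interest=⌊501493·70/10000⌋=3510; principal=75626-3510=72116; balance=501493-72116=429377
34. interest=⌊429377·70/10000⌋=3005; principal=75626-3005=72621; balance=429377-72621=356756
35. interest=⌊356756·70/10000⌋=2497; principal=75626-2497=73129; balance=356756-73129=283627
36. interest=⌊283627·70/10000⌋=1985; principal=75626-1985=73641; balance=283627-73641=209986
37. interest=⌊209986·70/10000⌋=1469; principal=75626-1469=74157; balance=209986-74157=135829
38. interest=⌊135829·70/10000⌋=950; principal=75626-950=74676; balance=135829-74676=61153
39. interest=⌊61153·70/10000⌋=428; principal=min(75626-428,61153)=61153; balance=61153-61153=0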